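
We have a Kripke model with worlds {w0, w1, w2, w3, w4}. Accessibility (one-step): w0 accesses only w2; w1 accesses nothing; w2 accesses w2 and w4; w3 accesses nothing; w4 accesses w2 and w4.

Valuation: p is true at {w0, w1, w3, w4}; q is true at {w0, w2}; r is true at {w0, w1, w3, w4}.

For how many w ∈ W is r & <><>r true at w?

w0: r is T, <><>r is T. ✓
w1: r is T, <><>r is F. ✗
w2: r is F, <><>r is T. ✗
w3: r is T, <><>r is F. ✗
w4: r is T, <><>r is T. ✓
Satisfying worlds: {w0, w4}.

2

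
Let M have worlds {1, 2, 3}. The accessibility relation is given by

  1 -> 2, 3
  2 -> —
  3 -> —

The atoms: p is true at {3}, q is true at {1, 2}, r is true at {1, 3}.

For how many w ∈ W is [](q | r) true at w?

3

1: successors {2, 3}; q | r there: 2:T, 3:T. ✓
2: no successors, so [](q | r) holds vacuously. ✓
3: no successors, so [](q | r) holds vacuously. ✓
Satisfying worlds: {1, 2, 3}.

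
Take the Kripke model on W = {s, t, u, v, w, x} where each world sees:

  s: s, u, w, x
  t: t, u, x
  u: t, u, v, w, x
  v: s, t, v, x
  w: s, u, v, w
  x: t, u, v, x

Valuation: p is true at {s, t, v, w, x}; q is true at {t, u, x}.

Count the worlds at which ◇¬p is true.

5

s: successors {s, u, w, x}; ¬p there: s:F, u:T, w:F, x:F. ✓
t: successors {t, u, x}; ¬p there: t:F, u:T, x:F. ✓
u: successors {t, u, v, w, x}; ¬p there: t:F, u:T, v:F, w:F, x:F. ✓
v: successors {s, t, v, x}; ¬p there: s:F, t:F, v:F, x:F. ✗
w: successors {s, u, v, w}; ¬p there: s:F, u:T, v:F, w:F. ✓
x: successors {t, u, v, x}; ¬p there: t:F, u:T, v:F, x:F. ✓
Satisfying worlds: {s, t, u, w, x}.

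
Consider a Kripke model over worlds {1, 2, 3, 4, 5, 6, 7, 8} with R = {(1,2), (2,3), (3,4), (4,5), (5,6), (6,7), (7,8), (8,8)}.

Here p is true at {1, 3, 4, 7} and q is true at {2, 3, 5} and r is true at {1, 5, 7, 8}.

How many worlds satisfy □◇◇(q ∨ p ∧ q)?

1: successors {2}; ◇◇(q ∨ p ∧ q) there: 2:F. ✗
2: successors {3}; ◇◇(q ∨ p ∧ q) there: 3:T. ✓
3: successors {4}; ◇◇(q ∨ p ∧ q) there: 4:F. ✗
4: successors {5}; ◇◇(q ∨ p ∧ q) there: 5:F. ✗
5: successors {6}; ◇◇(q ∨ p ∧ q) there: 6:F. ✗
6: successors {7}; ◇◇(q ∨ p ∧ q) there: 7:F. ✗
7: successors {8}; ◇◇(q ∨ p ∧ q) there: 8:F. ✗
8: successors {8}; ◇◇(q ∨ p ∧ q) there: 8:F. ✗
Satisfying worlds: {2}.

1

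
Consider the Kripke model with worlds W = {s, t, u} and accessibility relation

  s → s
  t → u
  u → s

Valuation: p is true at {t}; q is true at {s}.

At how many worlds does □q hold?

2

s: successors {s}; q there: s:T. ✓
t: successors {u}; q there: u:F. ✗
u: successors {s}; q there: s:T. ✓
Satisfying worlds: {s, u}.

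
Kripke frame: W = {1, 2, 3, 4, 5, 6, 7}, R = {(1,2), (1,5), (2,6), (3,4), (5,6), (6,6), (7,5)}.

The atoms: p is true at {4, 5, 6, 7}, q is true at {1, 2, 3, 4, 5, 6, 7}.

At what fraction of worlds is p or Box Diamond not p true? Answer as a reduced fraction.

1: p is F, Box Diamond not p is F. ✗
2: p is F, Box Diamond not p is F. ✗
3: p is F, Box Diamond not p is F. ✗
4: p is T, Box Diamond not p is T. ✓
5: p is T, Box Diamond not p is F. ✓
6: p is T, Box Diamond not p is F. ✓
7: p is T, Box Diamond not p is F. ✓
That's 4 of 7 worlds, so 4/7.

4/7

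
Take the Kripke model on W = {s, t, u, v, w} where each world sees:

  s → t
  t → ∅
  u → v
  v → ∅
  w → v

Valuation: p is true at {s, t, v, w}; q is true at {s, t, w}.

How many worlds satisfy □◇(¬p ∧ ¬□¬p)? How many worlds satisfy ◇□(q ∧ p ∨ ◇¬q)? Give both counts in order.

For □◇(¬p ∧ ¬□¬p):
s: successors {t}; ◇(¬p ∧ ¬□¬p) there: t:F. ✗
t: no successors, so □◇(¬p ∧ ¬□¬p) holds vacuously. ✓
u: successors {v}; ◇(¬p ∧ ¬□¬p) there: v:F. ✗
v: no successors, so □◇(¬p ∧ ¬□¬p) holds vacuously. ✓
w: successors {v}; ◇(¬p ∧ ¬□¬p) there: v:F. ✗
— 2 worlds.
For ◇□(q ∧ p ∨ ◇¬q):
s: successors {t}; □(q ∧ p ∨ ◇¬q) there: t:T. ✓
t: no successors, so ◇□(q ∧ p ∨ ◇¬q) fails. ✗
u: successors {v}; □(q ∧ p ∨ ◇¬q) there: v:T. ✓
v: no successors, so ◇□(q ∧ p ∨ ◇¬q) fails. ✗
w: successors {v}; □(q ∧ p ∨ ◇¬q) there: v:T. ✓
— 3 worlds.

2 and 3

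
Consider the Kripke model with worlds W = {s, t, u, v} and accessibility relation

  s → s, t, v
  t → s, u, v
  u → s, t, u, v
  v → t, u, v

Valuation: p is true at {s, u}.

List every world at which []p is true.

∅

s: successors {s, t, v}; p there: s:T, t:F, v:F. ✗
t: successors {s, u, v}; p there: s:T, u:T, v:F. ✗
u: successors {s, t, u, v}; p there: s:T, t:F, u:T, v:F. ✗
v: successors {t, u, v}; p there: t:F, u:T, v:F. ✗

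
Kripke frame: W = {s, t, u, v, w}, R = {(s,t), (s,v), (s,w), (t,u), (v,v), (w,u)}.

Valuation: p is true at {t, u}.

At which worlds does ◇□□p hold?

{s, t, w}

s: successors {t, v, w}; □□p there: t:T, v:F, w:T. ✓
t: successors {u}; □□p there: u:T. ✓
u: no successors, so ◇□□p fails. ✗
v: successors {v}; □□p there: v:F. ✗
w: successors {u}; □□p there: u:T. ✓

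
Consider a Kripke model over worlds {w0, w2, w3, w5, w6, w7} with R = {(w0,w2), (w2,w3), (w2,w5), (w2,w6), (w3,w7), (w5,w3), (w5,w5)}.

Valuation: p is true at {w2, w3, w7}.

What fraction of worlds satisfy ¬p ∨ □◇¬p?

2/3

w0: ¬p is T, □◇¬p is T. ✓
w2: ¬p is F, □◇¬p is F. ✗
w3: ¬p is F, □◇¬p is F. ✗
w5: ¬p is T, □◇¬p is F. ✓
w6: ¬p is T, □◇¬p is T. ✓
w7: ¬p is F, □◇¬p is T. ✓
That's 4 of 6 worlds, so 4/6 = 2/3.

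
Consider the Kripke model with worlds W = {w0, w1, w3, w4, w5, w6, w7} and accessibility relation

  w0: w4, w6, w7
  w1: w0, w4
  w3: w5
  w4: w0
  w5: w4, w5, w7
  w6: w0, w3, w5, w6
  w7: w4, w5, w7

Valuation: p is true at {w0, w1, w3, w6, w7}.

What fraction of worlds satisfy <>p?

6/7

w0: successors {w4, w6, w7}; p there: w4:F, w6:T, w7:T. ✓
w1: successors {w0, w4}; p there: w0:T, w4:F. ✓
w3: successors {w5}; p there: w5:F. ✗
w4: successors {w0}; p there: w0:T. ✓
w5: successors {w4, w5, w7}; p there: w4:F, w5:F, w7:T. ✓
w6: successors {w0, w3, w5, w6}; p there: w0:T, w3:T, w5:F, w6:T. ✓
w7: successors {w4, w5, w7}; p there: w4:F, w5:F, w7:T. ✓
That's 6 of 7 worlds, so 6/7.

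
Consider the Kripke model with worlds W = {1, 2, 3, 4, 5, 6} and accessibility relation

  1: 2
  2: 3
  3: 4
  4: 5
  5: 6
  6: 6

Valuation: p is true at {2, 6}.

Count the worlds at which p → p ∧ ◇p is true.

5

1: p is F, p ∧ ◇p is F. ✓
2: p is T, p ∧ ◇p is F. ✗
3: p is F, p ∧ ◇p is F. ✓
4: p is F, p ∧ ◇p is F. ✓
5: p is F, p ∧ ◇p is F. ✓
6: p is T, p ∧ ◇p is T. ✓
Satisfying worlds: {1, 3, 4, 5, 6}.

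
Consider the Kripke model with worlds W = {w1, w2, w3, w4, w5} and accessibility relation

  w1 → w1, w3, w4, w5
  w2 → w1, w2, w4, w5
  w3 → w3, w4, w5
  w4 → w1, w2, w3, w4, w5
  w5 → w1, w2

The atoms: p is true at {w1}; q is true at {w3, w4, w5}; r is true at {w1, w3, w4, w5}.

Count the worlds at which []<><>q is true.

5

w1: successors {w1, w3, w4, w5}; <><>q there: w1:T, w3:T, w4:T, w5:T. ✓
w2: successors {w1, w2, w4, w5}; <><>q there: w1:T, w2:T, w4:T, w5:T. ✓
w3: successors {w3, w4, w5}; <><>q there: w3:T, w4:T, w5:T. ✓
w4: successors {w1, w2, w3, w4, w5}; <><>q there: w1:T, w2:T, w3:T, w4:T, w5:T. ✓
w5: successors {w1, w2}; <><>q there: w1:T, w2:T. ✓
Satisfying worlds: {w1, w2, w3, w4, w5}.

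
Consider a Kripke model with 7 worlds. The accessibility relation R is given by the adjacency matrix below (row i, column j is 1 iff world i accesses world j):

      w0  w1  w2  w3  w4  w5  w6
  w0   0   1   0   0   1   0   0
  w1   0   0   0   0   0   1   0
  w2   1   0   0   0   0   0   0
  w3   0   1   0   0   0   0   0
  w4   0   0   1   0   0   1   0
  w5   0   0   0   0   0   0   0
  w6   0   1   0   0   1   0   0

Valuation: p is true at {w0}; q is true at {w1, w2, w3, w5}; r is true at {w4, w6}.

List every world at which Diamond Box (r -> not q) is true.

{w0, w1, w2, w3, w4, w6}

w0: successors {w1, w4}; Box (r -> not q) there: w1:T, w4:T. ✓
w1: successors {w5}; Box (r -> not q) there: w5:T. ✓
w2: successors {w0}; Box (r -> not q) there: w0:T. ✓
w3: successors {w1}; Box (r -> not q) there: w1:T. ✓
w4: successors {w2, w5}; Box (r -> not q) there: w2:T, w5:T. ✓
w5: no successors, so Diamond Box (r -> not q) fails. ✗
w6: successors {w1, w4}; Box (r -> not q) there: w1:T, w4:T. ✓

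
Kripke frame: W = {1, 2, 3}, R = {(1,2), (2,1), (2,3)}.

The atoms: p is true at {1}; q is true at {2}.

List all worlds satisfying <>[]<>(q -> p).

{2}

1: successors {2}; []<>(q -> p) there: 2:F. ✗
2: successors {1, 3}; []<>(q -> p) there: 1:T, 3:T. ✓
3: no successors, so <>[]<>(q -> p) fails. ✗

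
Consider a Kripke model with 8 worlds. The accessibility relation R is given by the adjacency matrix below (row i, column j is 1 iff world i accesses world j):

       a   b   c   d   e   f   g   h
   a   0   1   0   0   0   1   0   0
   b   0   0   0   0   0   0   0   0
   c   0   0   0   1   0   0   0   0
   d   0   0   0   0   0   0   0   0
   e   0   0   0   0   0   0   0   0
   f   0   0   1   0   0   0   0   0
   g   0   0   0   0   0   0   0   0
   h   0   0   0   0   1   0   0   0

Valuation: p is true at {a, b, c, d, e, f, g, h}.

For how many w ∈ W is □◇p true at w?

5

a: successors {b, f}; ◇p there: b:F, f:T. ✗
b: no successors, so □◇p holds vacuously. ✓
c: successors {d}; ◇p there: d:F. ✗
d: no successors, so □◇p holds vacuously. ✓
e: no successors, so □◇p holds vacuously. ✓
f: successors {c}; ◇p there: c:T. ✓
g: no successors, so □◇p holds vacuously. ✓
h: successors {e}; ◇p there: e:F. ✗
Satisfying worlds: {b, d, e, f, g}.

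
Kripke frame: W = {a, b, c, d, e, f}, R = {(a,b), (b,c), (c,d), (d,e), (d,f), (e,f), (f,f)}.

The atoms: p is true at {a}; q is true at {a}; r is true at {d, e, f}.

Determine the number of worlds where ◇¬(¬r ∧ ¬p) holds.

a: successors {b}; ¬(¬r ∧ ¬p) there: b:F. ✗
b: successors {c}; ¬(¬r ∧ ¬p) there: c:F. ✗
c: successors {d}; ¬(¬r ∧ ¬p) there: d:T. ✓
d: successors {e, f}; ¬(¬r ∧ ¬p) there: e:T, f:T. ✓
e: successors {f}; ¬(¬r ∧ ¬p) there: f:T. ✓
f: successors {f}; ¬(¬r ∧ ¬p) there: f:T. ✓
Satisfying worlds: {c, d, e, f}.

4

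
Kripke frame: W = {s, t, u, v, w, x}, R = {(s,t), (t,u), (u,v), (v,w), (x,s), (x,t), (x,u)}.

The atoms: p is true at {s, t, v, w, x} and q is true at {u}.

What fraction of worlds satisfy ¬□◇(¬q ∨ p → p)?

1/6

s: □◇(¬q ∨ p → p) is T. ✗
t: □◇(¬q ∨ p → p) is T. ✗
u: □◇(¬q ∨ p → p) is T. ✗
v: □◇(¬q ∨ p → p) is F. ✓
w: □◇(¬q ∨ p → p) is T. ✗
x: □◇(¬q ∨ p → p) is T. ✗
That's 1 of 6 worlds, so 1/6.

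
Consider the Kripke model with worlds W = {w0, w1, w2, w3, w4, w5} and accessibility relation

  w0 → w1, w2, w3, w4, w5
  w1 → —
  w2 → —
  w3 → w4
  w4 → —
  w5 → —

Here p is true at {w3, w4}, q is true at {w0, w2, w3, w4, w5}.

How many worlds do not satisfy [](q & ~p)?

2

w0: successors {w1, w2, w3, w4, w5}; q & ~p there: w1:F, w2:T, w3:F, w4:F, w5:T. ✗
w1: no successors, so [](q & ~p) holds vacuously. ✓
w2: no successors, so [](q & ~p) holds vacuously. ✓
w3: successors {w4}; q & ~p there: w4:F. ✗
w4: no successors, so [](q & ~p) holds vacuously. ✓
w5: no successors, so [](q & ~p) holds vacuously. ✓
Satisfying worlds: {w1, w2, w4, w5}.
So [](q & ~p) fails at the other 2 worlds.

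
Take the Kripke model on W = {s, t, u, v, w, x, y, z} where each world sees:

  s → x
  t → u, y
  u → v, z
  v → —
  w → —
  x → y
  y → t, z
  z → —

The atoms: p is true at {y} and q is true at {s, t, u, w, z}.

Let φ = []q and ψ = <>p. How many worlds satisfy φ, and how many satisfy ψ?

For []q:
s: successors {x}; q there: x:F. ✗
t: successors {u, y}; q there: u:T, y:F. ✗
u: successors {v, z}; q there: v:F, z:T. ✗
v: no successors, so []q holds vacuously. ✓
w: no successors, so []q holds vacuously. ✓
x: successors {y}; q there: y:F. ✗
y: successors {t, z}; q there: t:T, z:T. ✓
z: no successors, so []q holds vacuously. ✓
— 4 worlds.
For <>p:
s: successors {x}; p there: x:F. ✗
t: successors {u, y}; p there: u:F, y:T. ✓
u: successors {v, z}; p there: v:F, z:F. ✗
v: no successors, so <>p fails. ✗
w: no successors, so <>p fails. ✗
x: successors {y}; p there: y:T. ✓
y: successors {t, z}; p there: t:F, z:F. ✗
z: no successors, so <>p fails. ✗
— 2 worlds.

4 and 2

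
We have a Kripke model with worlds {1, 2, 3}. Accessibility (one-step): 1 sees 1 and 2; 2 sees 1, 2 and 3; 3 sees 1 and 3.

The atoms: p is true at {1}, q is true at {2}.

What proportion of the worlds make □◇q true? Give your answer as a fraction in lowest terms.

1: successors {1, 2}; ◇q there: 1:T, 2:T. ✓
2: successors {1, 2, 3}; ◇q there: 1:T, 2:T, 3:F. ✗
3: successors {1, 3}; ◇q there: 1:T, 3:F. ✗
That's 1 of 3 worlds, so 1/3.

1/3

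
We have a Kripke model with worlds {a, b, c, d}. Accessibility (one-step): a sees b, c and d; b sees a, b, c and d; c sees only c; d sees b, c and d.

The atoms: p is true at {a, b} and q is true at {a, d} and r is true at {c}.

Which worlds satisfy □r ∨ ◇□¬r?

a: □r is F, ◇□¬r is F. ✗
b: □r is F, ◇□¬r is F. ✗
c: □r is T, ◇□¬r is F. ✓
d: □r is F, ◇□¬r is F. ✗

{c}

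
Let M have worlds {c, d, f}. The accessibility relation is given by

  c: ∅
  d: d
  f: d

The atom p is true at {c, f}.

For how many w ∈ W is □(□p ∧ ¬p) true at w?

c: no successors, so □(□p ∧ ¬p) holds vacuously. ✓
d: successors {d}; □p ∧ ¬p there: d:F. ✗
f: successors {d}; □p ∧ ¬p there: d:F. ✗
Satisfying worlds: {c}.

1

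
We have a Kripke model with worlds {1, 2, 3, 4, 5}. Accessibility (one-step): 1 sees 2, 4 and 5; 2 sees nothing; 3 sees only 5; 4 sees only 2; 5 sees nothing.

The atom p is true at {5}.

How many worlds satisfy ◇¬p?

1: successors {2, 4, 5}; ¬p there: 2:T, 4:T, 5:F. ✓
2: no successors, so ◇¬p fails. ✗
3: successors {5}; ¬p there: 5:F. ✗
4: successors {2}; ¬p there: 2:T. ✓
5: no successors, so ◇¬p fails. ✗
Satisfying worlds: {1, 4}.

2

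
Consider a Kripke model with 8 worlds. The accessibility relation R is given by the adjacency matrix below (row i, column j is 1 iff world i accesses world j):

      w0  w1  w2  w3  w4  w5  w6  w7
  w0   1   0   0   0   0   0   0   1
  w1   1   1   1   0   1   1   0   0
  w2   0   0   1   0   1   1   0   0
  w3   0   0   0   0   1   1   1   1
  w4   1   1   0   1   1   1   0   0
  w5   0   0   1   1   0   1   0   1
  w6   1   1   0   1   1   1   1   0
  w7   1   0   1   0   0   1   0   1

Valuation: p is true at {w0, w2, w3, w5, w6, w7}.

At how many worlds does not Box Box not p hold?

8

w0: Box Box not p is F. ✓
w1: Box Box not p is F. ✓
w2: Box Box not p is F. ✓
w3: Box Box not p is F. ✓
w4: Box Box not p is F. ✓
w5: Box Box not p is F. ✓
w6: Box Box not p is F. ✓
w7: Box Box not p is F. ✓
Satisfying worlds: {w0, w1, w2, w3, w4, w5, w6, w7}.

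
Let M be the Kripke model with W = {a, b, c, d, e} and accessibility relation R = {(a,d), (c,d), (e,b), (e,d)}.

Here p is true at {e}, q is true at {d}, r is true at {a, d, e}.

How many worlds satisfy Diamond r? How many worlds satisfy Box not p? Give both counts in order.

3 and 5

For Diamond r:
a: successors {d}; r there: d:T. ✓
b: no successors, so Diamond r fails. ✗
c: successors {d}; r there: d:T. ✓
d: no successors, so Diamond r fails. ✗
e: successors {b, d}; r there: b:F, d:T. ✓
— 3 worlds.
For Box not p:
a: successors {d}; not p there: d:T. ✓
b: no successors, so Box not p holds vacuously. ✓
c: successors {d}; not p there: d:T. ✓
d: no successors, so Box not p holds vacuously. ✓
e: successors {b, d}; not p there: b:T, d:T. ✓
— 5 worlds.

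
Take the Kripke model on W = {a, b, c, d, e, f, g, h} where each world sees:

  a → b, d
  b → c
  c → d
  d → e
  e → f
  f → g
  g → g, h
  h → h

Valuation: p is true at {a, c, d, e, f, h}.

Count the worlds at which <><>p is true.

7

a: successors {b, d}; <>p there: b:T, d:T. ✓
b: successors {c}; <>p there: c:T. ✓
c: successors {d}; <>p there: d:T. ✓
d: successors {e}; <>p there: e:T. ✓
e: successors {f}; <>p there: f:F. ✗
f: successors {g}; <>p there: g:T. ✓
g: successors {g, h}; <>p there: g:T, h:T. ✓
h: successors {h}; <>p there: h:T. ✓
Satisfying worlds: {a, b, c, d, f, g, h}.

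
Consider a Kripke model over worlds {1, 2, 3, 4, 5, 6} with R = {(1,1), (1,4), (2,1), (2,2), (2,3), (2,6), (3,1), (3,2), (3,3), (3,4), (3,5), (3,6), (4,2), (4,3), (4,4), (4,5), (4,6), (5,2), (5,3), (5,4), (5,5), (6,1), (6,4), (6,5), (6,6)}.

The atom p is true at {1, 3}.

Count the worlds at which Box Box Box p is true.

1: successors {1, 4}; Box Box p there: 1:F, 4:F. ✗
2: successors {1, 2, 3, 6}; Box Box p there: 1:F, 2:F, 3:F, 6:F. ✗
3: successors {1, 2, 3, 4, 5, 6}; Box Box p there: 1:F, 2:F, 3:F, 4:F, 5:F, 6:F. ✗
4: successors {2, 3, 4, 5, 6}; Box Box p there: 2:F, 3:F, 4:F, 5:F, 6:F. ✗
5: successors {2, 3, 4, 5}; Box Box p there: 2:F, 3:F, 4:F, 5:F. ✗
6: successors {1, 4, 5, 6}; Box Box p there: 1:F, 4:F, 5:F, 6:F. ✗
Satisfying worlds: ∅.

0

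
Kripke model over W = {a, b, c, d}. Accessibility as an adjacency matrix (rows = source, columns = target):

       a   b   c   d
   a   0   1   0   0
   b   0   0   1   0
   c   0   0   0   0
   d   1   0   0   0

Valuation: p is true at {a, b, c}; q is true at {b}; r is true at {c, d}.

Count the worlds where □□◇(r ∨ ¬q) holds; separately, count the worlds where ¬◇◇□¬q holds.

For □□◇(r ∨ ¬q):
a: successors {b}; □◇(r ∨ ¬q) there: b:F. ✗
b: successors {c}; □◇(r ∨ ¬q) there: c:T. ✓
c: no successors, so □□◇(r ∨ ¬q) holds vacuously. ✓
d: successors {a}; □◇(r ∨ ¬q) there: a:T. ✓
— 3 worlds.
For ¬◇◇□¬q:
a: ◇◇□¬q is T. ✗
b: ◇◇□¬q is F. ✓
c: ◇◇□¬q is F. ✓
d: ◇◇□¬q is T. ✗
— 2 worlds.

3 and 2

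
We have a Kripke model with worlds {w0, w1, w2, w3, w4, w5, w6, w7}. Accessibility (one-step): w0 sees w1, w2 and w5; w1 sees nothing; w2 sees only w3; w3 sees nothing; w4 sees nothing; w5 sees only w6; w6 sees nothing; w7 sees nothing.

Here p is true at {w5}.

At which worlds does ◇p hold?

{w0}

w0: successors {w1, w2, w5}; p there: w1:F, w2:F, w5:T. ✓
w1: no successors, so ◇p fails. ✗
w2: successors {w3}; p there: w3:F. ✗
w3: no successors, so ◇p fails. ✗
w4: no successors, so ◇p fails. ✗
w5: successors {w6}; p there: w6:F. ✗
w6: no successors, so ◇p fails. ✗
w7: no successors, so ◇p fails. ✗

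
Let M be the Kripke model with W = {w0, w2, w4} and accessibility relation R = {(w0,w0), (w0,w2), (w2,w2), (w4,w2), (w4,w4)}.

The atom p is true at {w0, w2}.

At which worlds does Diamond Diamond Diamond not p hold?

w0: successors {w0, w2}; Diamond Diamond not p there: w0:F, w2:F. ✗
w2: successors {w2}; Diamond Diamond not p there: w2:F. ✗
w4: successors {w2, w4}; Diamond Diamond not p there: w2:F, w4:T. ✓

{w4}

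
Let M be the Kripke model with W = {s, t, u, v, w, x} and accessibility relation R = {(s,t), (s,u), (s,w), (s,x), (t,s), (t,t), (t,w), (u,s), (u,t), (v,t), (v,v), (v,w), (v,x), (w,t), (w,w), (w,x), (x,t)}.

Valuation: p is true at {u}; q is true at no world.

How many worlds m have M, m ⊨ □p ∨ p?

s: □p is F, p is F. ✗
t: □p is F, p is F. ✗
u: □p is F, p is T. ✓
v: □p is F, p is F. ✗
w: □p is F, p is F. ✗
x: □p is F, p is F. ✗
Satisfying worlds: {u}.

1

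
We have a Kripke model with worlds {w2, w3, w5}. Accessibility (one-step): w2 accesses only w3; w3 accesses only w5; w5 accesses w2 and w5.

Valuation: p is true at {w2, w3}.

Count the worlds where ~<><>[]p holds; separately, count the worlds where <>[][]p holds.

1 and 0

For ~<><>[]p:
w2: <><>[]p is F. ✓
w3: <><>[]p is T. ✗
w5: <><>[]p is T. ✗
— 1 world.
For <>[][]p:
w2: successors {w3}; [][]p there: w3:F. ✗
w3: successors {w5}; [][]p there: w5:F. ✗
w5: successors {w2, w5}; [][]p there: w2:F, w5:F. ✗
— 0 worlds.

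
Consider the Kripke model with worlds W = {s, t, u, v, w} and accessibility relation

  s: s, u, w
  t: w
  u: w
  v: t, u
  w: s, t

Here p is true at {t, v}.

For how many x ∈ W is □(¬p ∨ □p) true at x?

3

s: successors {s, u, w}; ¬p ∨ □p there: s:T, u:T, w:T. ✓
t: successors {w}; ¬p ∨ □p there: w:T. ✓
u: successors {w}; ¬p ∨ □p there: w:T. ✓
v: successors {t, u}; ¬p ∨ □p there: t:F, u:T. ✗
w: successors {s, t}; ¬p ∨ □p there: s:T, t:F. ✗
Satisfying worlds: {s, t, u}.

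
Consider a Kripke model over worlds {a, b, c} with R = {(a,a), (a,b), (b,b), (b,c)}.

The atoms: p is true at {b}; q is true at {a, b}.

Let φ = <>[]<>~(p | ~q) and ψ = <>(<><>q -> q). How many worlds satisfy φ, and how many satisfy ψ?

1 and 2

For <>[]<>~(p | ~q):
a: successors {a, b}; []<>~(p | ~q) there: a:F, b:F. ✗
b: successors {b, c}; []<>~(p | ~q) there: b:F, c:T. ✓
c: no successors, so <>[]<>~(p | ~q) fails. ✗
— 1 world.
For <>(<><>q -> q):
a: successors {a, b}; <><>q -> q there: a:T, b:T. ✓
b: successors {b, c}; <><>q -> q there: b:T, c:T. ✓
c: no successors, so <>(<><>q -> q) fails. ✗
— 2 worlds.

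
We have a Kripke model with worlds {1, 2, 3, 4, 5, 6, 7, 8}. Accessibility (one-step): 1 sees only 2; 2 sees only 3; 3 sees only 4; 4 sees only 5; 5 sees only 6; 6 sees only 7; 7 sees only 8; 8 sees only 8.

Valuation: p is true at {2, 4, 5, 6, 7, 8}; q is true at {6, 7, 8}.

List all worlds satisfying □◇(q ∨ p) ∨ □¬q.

{1, 2, 3, 4, 5, 6, 7, 8}

1: □◇(q ∨ p) is F, □¬q is T. ✓
2: □◇(q ∨ p) is T, □¬q is T. ✓
3: □◇(q ∨ p) is T, □¬q is T. ✓
4: □◇(q ∨ p) is T, □¬q is T. ✓
5: □◇(q ∨ p) is T, □¬q is F. ✓
6: □◇(q ∨ p) is T, □¬q is F. ✓
7: □◇(q ∨ p) is T, □¬q is F. ✓
8: □◇(q ∨ p) is T, □¬q is F. ✓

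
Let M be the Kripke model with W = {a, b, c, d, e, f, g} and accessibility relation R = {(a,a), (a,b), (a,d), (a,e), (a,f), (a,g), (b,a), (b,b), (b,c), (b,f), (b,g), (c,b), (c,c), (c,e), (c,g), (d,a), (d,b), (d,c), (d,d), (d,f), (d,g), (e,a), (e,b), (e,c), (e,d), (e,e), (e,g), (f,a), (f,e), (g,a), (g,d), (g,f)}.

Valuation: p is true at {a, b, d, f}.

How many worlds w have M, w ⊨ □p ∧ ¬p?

1

a: □p is F, ¬p is F. ✗
b: □p is F, ¬p is F. ✗
c: □p is F, ¬p is T. ✗
d: □p is F, ¬p is F. ✗
e: □p is F, ¬p is T. ✗
f: □p is F, ¬p is F. ✗
g: □p is T, ¬p is T. ✓
Satisfying worlds: {g}.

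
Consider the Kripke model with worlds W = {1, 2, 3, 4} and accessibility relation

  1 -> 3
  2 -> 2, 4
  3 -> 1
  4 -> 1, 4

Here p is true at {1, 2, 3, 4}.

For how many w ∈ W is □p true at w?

4

1: successors {3}; p there: 3:T. ✓
2: successors {2, 4}; p there: 2:T, 4:T. ✓
3: successors {1}; p there: 1:T. ✓
4: successors {1, 4}; p there: 1:T, 4:T. ✓
Satisfying worlds: {1, 2, 3, 4}.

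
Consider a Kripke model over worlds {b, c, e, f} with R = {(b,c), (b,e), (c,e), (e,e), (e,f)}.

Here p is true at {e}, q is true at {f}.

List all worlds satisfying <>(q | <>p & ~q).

b: successors {c, e}; q | <>p & ~q there: c:T, e:T. ✓
c: successors {e}; q | <>p & ~q there: e:T. ✓
e: successors {e, f}; q | <>p & ~q there: e:T, f:T. ✓
f: no successors, so <>(q | <>p & ~q) fails. ✗

{b, c, e}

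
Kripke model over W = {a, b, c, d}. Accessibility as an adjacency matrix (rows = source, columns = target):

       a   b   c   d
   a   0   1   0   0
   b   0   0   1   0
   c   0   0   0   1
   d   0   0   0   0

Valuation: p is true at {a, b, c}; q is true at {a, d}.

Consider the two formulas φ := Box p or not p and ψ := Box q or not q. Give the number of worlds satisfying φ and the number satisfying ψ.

For Box p or not p:
a: Box p is T, not p is F. ✓
b: Box p is T, not p is F. ✓
c: Box p is F, not p is F. ✗
d: Box p is T, not p is T. ✓
— 3 worlds.
For Box q or not q:
a: Box q is F, not q is F. ✗
b: Box q is F, not q is T. ✓
c: Box q is T, not q is T. ✓
d: Box q is T, not q is F. ✓
— 3 worlds.

3 and 3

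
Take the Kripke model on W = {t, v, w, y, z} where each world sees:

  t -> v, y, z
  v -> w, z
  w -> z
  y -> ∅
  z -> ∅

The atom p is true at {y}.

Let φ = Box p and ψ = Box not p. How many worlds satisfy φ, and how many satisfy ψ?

2 and 4

For Box p:
t: successors {v, y, z}; p there: v:F, y:T, z:F. ✗
v: successors {w, z}; p there: w:F, z:F. ✗
w: successors {z}; p there: z:F. ✗
y: no successors, so Box p holds vacuously. ✓
z: no successors, so Box p holds vacuously. ✓
— 2 worlds.
For Box not p:
t: successors {v, y, z}; not p there: v:T, y:F, z:T. ✗
v: successors {w, z}; not p there: w:T, z:T. ✓
w: successors {z}; not p there: z:T. ✓
y: no successors, so Box not p holds vacuously. ✓
z: no successors, so Box not p holds vacuously. ✓
— 4 worlds.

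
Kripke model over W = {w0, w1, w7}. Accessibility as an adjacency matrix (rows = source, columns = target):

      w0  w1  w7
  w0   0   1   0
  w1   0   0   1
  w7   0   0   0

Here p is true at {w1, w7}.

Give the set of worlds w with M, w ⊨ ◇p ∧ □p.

w0: ◇p is T, □p is T. ✓
w1: ◇p is T, □p is T. ✓
w7: ◇p is F, □p is T. ✗

{w0, w1}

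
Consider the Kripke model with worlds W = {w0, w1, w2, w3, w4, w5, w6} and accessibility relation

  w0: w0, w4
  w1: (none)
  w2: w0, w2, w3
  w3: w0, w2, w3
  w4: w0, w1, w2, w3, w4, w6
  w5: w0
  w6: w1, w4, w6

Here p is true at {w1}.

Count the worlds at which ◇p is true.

2

w0: successors {w0, w4}; p there: w0:F, w4:F. ✗
w1: no successors, so ◇p fails. ✗
w2: successors {w0, w2, w3}; p there: w0:F, w2:F, w3:F. ✗
w3: successors {w0, w2, w3}; p there: w0:F, w2:F, w3:F. ✗
w4: successors {w0, w1, w2, w3, w4, w6}; p there: w0:F, w1:T, w2:F, w3:F, w4:F, w6:F. ✓
w5: successors {w0}; p there: w0:F. ✗
w6: successors {w1, w4, w6}; p there: w1:T, w4:F, w6:F. ✓
Satisfying worlds: {w4, w6}.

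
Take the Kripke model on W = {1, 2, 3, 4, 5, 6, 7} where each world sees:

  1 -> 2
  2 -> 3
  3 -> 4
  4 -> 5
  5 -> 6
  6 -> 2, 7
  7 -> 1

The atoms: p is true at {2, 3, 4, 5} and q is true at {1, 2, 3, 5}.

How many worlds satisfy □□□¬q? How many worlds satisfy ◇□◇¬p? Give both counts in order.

2 and 2

For □□□¬q:
1: successors {2}; □□¬q there: 2:T. ✓
2: successors {3}; □□¬q there: 3:F. ✗
3: successors {4}; □□¬q there: 4:T. ✓
4: successors {5}; □□¬q there: 5:F. ✗
5: successors {6}; □□¬q there: 6:F. ✗
6: successors {2, 7}; □□¬q there: 2:T, 7:F. ✗
7: successors {1}; □□¬q there: 1:F. ✗
— 2 worlds.
For ◇□◇¬p:
1: successors {2}; □◇¬p there: 2:F. ✗
2: successors {3}; □◇¬p there: 3:F. ✗
3: successors {4}; □◇¬p there: 4:T. ✓
4: successors {5}; □◇¬p there: 5:T. ✓
5: successors {6}; □◇¬p there: 6:F. ✗
6: successors {2, 7}; □◇¬p there: 2:F, 7:F. ✗
7: successors {1}; □◇¬p there: 1:F. ✗
— 2 worlds.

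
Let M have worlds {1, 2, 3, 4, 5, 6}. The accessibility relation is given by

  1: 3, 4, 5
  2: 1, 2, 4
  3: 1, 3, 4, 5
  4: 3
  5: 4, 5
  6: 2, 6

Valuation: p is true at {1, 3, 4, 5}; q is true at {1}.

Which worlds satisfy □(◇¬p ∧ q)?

1: successors {3, 4, 5}; ◇¬p ∧ q there: 3:F, 4:F, 5:F. ✗
2: successors {1, 2, 4}; ◇¬p ∧ q there: 1:F, 2:F, 4:F. ✗
3: successors {1, 3, 4, 5}; ◇¬p ∧ q there: 1:F, 3:F, 4:F, 5:F. ✗
4: successors {3}; ◇¬p ∧ q there: 3:F. ✗
5: successors {4, 5}; ◇¬p ∧ q there: 4:F, 5:F. ✗
6: successors {2, 6}; ◇¬p ∧ q there: 2:F, 6:F. ✗

∅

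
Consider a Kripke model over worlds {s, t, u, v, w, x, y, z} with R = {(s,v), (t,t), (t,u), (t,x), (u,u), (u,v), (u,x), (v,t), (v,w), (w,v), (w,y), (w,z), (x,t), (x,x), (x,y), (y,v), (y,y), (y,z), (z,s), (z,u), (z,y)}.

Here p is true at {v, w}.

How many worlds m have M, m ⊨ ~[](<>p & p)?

7

s: [](<>p & p) is T. ✗
t: [](<>p & p) is F. ✓
u: [](<>p & p) is F. ✓
v: [](<>p & p) is F. ✓
w: [](<>p & p) is F. ✓
x: [](<>p & p) is F. ✓
y: [](<>p & p) is F. ✓
z: [](<>p & p) is F. ✓
Satisfying worlds: {t, u, v, w, x, y, z}.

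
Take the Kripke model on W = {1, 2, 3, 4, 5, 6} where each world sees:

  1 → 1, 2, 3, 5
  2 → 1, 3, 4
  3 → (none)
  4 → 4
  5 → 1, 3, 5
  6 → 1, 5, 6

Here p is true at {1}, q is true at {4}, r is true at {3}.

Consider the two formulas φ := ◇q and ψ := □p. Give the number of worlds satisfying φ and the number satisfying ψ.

For ◇q:
1: successors {1, 2, 3, 5}; q there: 1:F, 2:F, 3:F, 5:F. ✗
2: successors {1, 3, 4}; q there: 1:F, 3:F, 4:T. ✓
3: no successors, so ◇q fails. ✗
4: successors {4}; q there: 4:T. ✓
5: successors {1, 3, 5}; q there: 1:F, 3:F, 5:F. ✗
6: successors {1, 5, 6}; q there: 1:F, 5:F, 6:F. ✗
— 2 worlds.
For □p:
1: successors {1, 2, 3, 5}; p there: 1:T, 2:F, 3:F, 5:F. ✗
2: successors {1, 3, 4}; p there: 1:T, 3:F, 4:F. ✗
3: no successors, so □p holds vacuously. ✓
4: successors {4}; p there: 4:F. ✗
5: successors {1, 3, 5}; p there: 1:T, 3:F, 5:F. ✗
6: successors {1, 5, 6}; p there: 1:T, 5:F, 6:F. ✗
— 1 world.

2 and 1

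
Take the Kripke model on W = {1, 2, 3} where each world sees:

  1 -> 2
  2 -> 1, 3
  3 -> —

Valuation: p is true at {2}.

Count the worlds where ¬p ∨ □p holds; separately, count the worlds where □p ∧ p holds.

2 and 0

For ¬p ∨ □p:
1: ¬p is T, □p is T. ✓
2: ¬p is F, □p is F. ✗
3: ¬p is T, □p is T. ✓
— 2 worlds.
For □p ∧ p:
1: □p is T, p is F. ✗
2: □p is F, p is T. ✗
3: □p is T, p is F. ✗
— 0 worlds.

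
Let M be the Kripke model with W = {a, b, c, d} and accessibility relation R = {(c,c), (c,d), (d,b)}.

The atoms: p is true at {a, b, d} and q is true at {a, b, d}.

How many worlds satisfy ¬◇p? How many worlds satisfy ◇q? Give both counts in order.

2 and 2

For ¬◇p:
a: ◇p is F. ✓
b: ◇p is F. ✓
c: ◇p is T. ✗
d: ◇p is T. ✗
— 2 worlds.
For ◇q:
a: no successors, so ◇q fails. ✗
b: no successors, so ◇q fails. ✗
c: successors {c, d}; q there: c:F, d:T. ✓
d: successors {b}; q there: b:T. ✓
— 2 worlds.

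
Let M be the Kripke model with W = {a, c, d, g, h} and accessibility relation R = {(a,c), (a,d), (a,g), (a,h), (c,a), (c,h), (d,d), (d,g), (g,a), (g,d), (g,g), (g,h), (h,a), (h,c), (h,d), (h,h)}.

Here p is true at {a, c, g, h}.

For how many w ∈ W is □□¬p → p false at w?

a: □□¬p is F, p is T. ✓
c: □□¬p is F, p is T. ✓
d: □□¬p is F, p is F. ✓
g: □□¬p is F, p is T. ✓
h: □□¬p is F, p is T. ✓
Satisfying worlds: {a, c, d, g, h}.
So □□¬p → p fails at the other 0 worlds.

0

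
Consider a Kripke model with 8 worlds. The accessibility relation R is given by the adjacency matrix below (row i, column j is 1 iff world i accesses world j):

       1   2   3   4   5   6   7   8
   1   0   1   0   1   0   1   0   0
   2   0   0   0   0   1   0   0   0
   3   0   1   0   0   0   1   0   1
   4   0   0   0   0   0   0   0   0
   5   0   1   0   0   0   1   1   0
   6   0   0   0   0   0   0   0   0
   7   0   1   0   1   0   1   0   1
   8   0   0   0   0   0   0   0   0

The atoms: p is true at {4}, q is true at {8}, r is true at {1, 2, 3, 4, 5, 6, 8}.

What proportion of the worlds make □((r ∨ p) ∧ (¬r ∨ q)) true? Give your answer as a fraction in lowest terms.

1: successors {2, 4, 6}; (r ∨ p) ∧ (¬r ∨ q) there: 2:F, 4:F, 6:F. ✗
2: successors {5}; (r ∨ p) ∧ (¬r ∨ q) there: 5:F. ✗
3: successors {2, 6, 8}; (r ∨ p) ∧ (¬r ∨ q) there: 2:F, 6:F, 8:T. ✗
4: no successors, so □((r ∨ p) ∧ (¬r ∨ q)) holds vacuously. ✓
5: successors {2, 6, 7}; (r ∨ p) ∧ (¬r ∨ q) there: 2:F, 6:F, 7:F. ✗
6: no successors, so □((r ∨ p) ∧ (¬r ∨ q)) holds vacuously. ✓
7: successors {2, 4, 6, 8}; (r ∨ p) ∧ (¬r ∨ q) there: 2:F, 4:F, 6:F, 8:T. ✗
8: no successors, so □((r ∨ p) ∧ (¬r ∨ q)) holds vacuously. ✓
That's 3 of 8 worlds, so 3/8.

3/8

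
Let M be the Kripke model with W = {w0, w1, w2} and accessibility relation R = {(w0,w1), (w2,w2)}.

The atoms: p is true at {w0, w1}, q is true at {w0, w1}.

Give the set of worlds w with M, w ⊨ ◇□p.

{w0}

w0: successors {w1}; □p there: w1:T. ✓
w1: no successors, so ◇□p fails. ✗
w2: successors {w2}; □p there: w2:F. ✗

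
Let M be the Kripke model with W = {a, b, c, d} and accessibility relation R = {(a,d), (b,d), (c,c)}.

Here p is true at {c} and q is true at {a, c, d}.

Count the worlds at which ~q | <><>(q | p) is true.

a: ~q is F, <><>(q | p) is F. ✗
b: ~q is T, <><>(q | p) is F. ✓
c: ~q is F, <><>(q | p) is T. ✓
d: ~q is F, <><>(q | p) is F. ✗
Satisfying worlds: {b, c}.

2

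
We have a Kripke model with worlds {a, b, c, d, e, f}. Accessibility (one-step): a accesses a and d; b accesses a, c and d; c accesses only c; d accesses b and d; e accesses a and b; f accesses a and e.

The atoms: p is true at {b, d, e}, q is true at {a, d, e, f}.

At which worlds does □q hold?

{a, f}

a: successors {a, d}; q there: a:T, d:T. ✓
b: successors {a, c, d}; q there: a:T, c:F, d:T. ✗
c: successors {c}; q there: c:F. ✗
d: successors {b, d}; q there: b:F, d:T. ✗
e: successors {a, b}; q there: a:T, b:F. ✗
f: successors {a, e}; q there: a:T, e:T. ✓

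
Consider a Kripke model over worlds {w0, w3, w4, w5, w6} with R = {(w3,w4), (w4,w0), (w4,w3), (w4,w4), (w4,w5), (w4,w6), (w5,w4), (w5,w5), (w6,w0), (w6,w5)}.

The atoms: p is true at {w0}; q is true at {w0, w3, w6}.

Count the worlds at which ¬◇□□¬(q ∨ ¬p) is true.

w0: ◇□□¬(q ∨ ¬p) is F. ✓
w3: ◇□□¬(q ∨ ¬p) is F. ✓
w4: ◇□□¬(q ∨ ¬p) is T. ✗
w5: ◇□□¬(q ∨ ¬p) is F. ✓
w6: ◇□□¬(q ∨ ¬p) is T. ✗
Satisfying worlds: {w0, w3, w5}.

3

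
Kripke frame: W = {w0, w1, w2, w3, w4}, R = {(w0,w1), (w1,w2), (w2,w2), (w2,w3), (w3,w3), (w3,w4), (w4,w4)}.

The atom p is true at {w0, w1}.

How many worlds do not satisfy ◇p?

w0: successors {w1}; p there: w1:T. ✓
w1: successors {w2}; p there: w2:F. ✗
w2: successors {w2, w3}; p there: w2:F, w3:F. ✗
w3: successors {w3, w4}; p there: w3:F, w4:F. ✗
w4: successors {w4}; p there: w4:F. ✗
Satisfying worlds: {w0}.
So ◇p fails at the other 4 worlds.

4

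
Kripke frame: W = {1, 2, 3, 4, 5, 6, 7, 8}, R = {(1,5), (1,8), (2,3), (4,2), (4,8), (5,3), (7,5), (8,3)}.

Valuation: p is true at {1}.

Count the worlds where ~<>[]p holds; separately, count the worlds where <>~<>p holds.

5 and 6

For ~<>[]p:
1: <>[]p is F. ✓
2: <>[]p is T. ✗
3: <>[]p is F. ✓
4: <>[]p is F. ✓
5: <>[]p is T. ✗
6: <>[]p is F. ✓
7: <>[]p is F. ✓
8: <>[]p is T. ✗
— 5 worlds.
For <>~<>p:
1: successors {5, 8}; ~<>p there: 5:T, 8:T. ✓
2: successors {3}; ~<>p there: 3:T. ✓
3: no successors, so <>~<>p fails. ✗
4: successors {2, 8}; ~<>p there: 2:T, 8:T. ✓
5: successors {3}; ~<>p there: 3:T. ✓
6: no successors, so <>~<>p fails. ✗
7: successors {5}; ~<>p there: 5:T. ✓
8: successors {3}; ~<>p there: 3:T. ✓
— 6 worlds.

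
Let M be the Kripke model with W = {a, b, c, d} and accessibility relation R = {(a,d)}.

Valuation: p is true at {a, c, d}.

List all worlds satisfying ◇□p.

a: successors {d}; □p there: d:T. ✓
b: no successors, so ◇□p fails. ✗
c: no successors, so ◇□p fails. ✗
d: no successors, so ◇□p fails. ✗

{a}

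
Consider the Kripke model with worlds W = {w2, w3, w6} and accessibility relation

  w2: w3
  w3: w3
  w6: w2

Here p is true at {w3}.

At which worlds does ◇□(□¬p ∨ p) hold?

{w2, w3, w6}

w2: successors {w3}; □(□¬p ∨ p) there: w3:T. ✓
w3: successors {w3}; □(□¬p ∨ p) there: w3:T. ✓
w6: successors {w2}; □(□¬p ∨ p) there: w2:T. ✓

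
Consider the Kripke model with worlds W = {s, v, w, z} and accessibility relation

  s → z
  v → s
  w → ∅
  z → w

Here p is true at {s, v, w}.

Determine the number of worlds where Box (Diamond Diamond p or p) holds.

3

s: successors {z}; Diamond Diamond p or p there: z:F. ✗
v: successors {s}; Diamond Diamond p or p there: s:T. ✓
w: no successors, so Box (Diamond Diamond p or p) holds vacuously. ✓
z: successors {w}; Diamond Diamond p or p there: w:T. ✓
Satisfying worlds: {v, w, z}.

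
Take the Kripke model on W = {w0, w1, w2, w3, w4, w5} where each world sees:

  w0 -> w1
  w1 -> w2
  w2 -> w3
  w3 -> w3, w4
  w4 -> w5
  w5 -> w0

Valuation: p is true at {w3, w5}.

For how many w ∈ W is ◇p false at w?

w0: successors {w1}; p there: w1:F. ✗
w1: successors {w2}; p there: w2:F. ✗
w2: successors {w3}; p there: w3:T. ✓
w3: successors {w3, w4}; p there: w3:T, w4:F. ✓
w4: successors {w5}; p there: w5:T. ✓
w5: successors {w0}; p there: w0:F. ✗
Satisfying worlds: {w2, w3, w4}.
So ◇p fails at the other 3 worlds.

3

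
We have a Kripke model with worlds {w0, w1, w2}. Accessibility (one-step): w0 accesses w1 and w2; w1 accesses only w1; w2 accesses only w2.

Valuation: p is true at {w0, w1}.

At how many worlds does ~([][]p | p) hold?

w0: [][]p | p is T. ✗
w1: [][]p | p is T. ✗
w2: [][]p | p is F. ✓
Satisfying worlds: {w2}.

1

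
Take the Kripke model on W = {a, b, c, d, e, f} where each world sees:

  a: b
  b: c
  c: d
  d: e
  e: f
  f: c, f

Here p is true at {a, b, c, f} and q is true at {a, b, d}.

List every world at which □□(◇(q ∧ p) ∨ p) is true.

{a, d, e}

a: successors {b}; □(◇(q ∧ p) ∨ p) there: b:T. ✓
b: successors {c}; □(◇(q ∧ p) ∨ p) there: c:F. ✗
c: successors {d}; □(◇(q ∧ p) ∨ p) there: d:F. ✗
d: successors {e}; □(◇(q ∧ p) ∨ p) there: e:T. ✓
e: successors {f}; □(◇(q ∧ p) ∨ p) there: f:T. ✓
f: successors {c, f}; □(◇(q ∧ p) ∨ p) there: c:F, f:T. ✗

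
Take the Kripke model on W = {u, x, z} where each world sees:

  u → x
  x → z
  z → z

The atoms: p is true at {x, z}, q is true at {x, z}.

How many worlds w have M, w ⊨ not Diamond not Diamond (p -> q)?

3

u: Diamond not Diamond (p -> q) is F. ✓
x: Diamond not Diamond (p -> q) is F. ✓
z: Diamond not Diamond (p -> q) is F. ✓
Satisfying worlds: {u, x, z}.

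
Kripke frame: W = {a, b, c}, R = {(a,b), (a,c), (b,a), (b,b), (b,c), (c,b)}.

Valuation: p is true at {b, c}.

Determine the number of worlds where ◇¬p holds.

a: successors {b, c}; ¬p there: b:F, c:F. ✗
b: successors {a, b, c}; ¬p there: a:T, b:F, c:F. ✓
c: successors {b}; ¬p there: b:F. ✗
Satisfying worlds: {b}.

1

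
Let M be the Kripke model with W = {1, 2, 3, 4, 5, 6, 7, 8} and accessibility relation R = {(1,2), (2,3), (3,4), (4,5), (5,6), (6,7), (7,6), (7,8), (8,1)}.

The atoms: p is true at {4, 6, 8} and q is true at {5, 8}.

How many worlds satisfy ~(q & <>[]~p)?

1: q & <>[]~p is F. ✓
2: q & <>[]~p is F. ✓
3: q & <>[]~p is F. ✓
4: q & <>[]~p is F. ✓
5: q & <>[]~p is T. ✗
6: q & <>[]~p is F. ✓
7: q & <>[]~p is F. ✓
8: q & <>[]~p is T. ✗
Satisfying worlds: {1, 2, 3, 4, 6, 7}.

6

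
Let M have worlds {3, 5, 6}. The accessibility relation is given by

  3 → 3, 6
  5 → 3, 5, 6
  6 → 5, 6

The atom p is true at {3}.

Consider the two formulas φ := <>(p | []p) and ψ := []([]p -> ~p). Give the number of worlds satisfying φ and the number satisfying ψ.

For <>(p | []p):
3: successors {3, 6}; p | []p there: 3:T, 6:F. ✓
5: successors {3, 5, 6}; p | []p there: 3:T, 5:F, 6:F. ✓
6: successors {5, 6}; p | []p there: 5:F, 6:F. ✗
— 2 worlds.
For []([]p -> ~p):
3: successors {3, 6}; []p -> ~p there: 3:T, 6:T. ✓
5: successors {3, 5, 6}; []p -> ~p there: 3:T, 5:T, 6:T. ✓
6: successors {5, 6}; []p -> ~p there: 5:T, 6:T. ✓
— 3 worlds.

2 and 3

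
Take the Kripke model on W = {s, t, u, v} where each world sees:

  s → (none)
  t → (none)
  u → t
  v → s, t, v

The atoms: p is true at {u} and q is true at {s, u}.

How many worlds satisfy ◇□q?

s: no successors, so ◇□q fails. ✗
t: no successors, so ◇□q fails. ✗
u: successors {t}; □q there: t:T. ✓
v: successors {s, t, v}; □q there: s:T, t:T, v:F. ✓
Satisfying worlds: {u, v}.

2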